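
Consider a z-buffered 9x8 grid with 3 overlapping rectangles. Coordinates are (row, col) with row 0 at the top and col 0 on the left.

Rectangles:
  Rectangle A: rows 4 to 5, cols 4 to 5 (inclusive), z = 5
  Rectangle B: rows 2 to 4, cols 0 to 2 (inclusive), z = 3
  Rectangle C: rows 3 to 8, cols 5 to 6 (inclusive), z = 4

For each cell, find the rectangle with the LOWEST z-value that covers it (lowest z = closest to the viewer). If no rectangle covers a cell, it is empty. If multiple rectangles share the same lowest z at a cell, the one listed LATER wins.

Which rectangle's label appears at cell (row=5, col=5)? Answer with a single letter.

Check cell (5,5):
  A: rows 4-5 cols 4-5 z=5 -> covers; best now A (z=5)
  B: rows 2-4 cols 0-2 -> outside (row miss)
  C: rows 3-8 cols 5-6 z=4 -> covers; best now C (z=4)
Winner: C at z=4

Answer: C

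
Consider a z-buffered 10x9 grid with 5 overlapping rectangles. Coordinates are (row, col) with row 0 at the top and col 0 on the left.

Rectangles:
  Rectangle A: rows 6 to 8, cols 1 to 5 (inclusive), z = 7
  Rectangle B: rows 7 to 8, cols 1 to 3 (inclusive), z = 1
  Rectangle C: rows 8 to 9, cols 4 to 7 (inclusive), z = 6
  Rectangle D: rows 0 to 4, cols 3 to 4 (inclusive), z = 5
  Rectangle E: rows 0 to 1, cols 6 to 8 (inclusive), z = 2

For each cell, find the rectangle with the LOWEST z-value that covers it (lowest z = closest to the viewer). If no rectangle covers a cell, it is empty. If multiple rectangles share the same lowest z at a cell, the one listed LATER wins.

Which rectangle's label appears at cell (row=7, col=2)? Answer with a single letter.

Check cell (7,2):
  A: rows 6-8 cols 1-5 z=7 -> covers; best now A (z=7)
  B: rows 7-8 cols 1-3 z=1 -> covers; best now B (z=1)
  C: rows 8-9 cols 4-7 -> outside (row miss)
  D: rows 0-4 cols 3-4 -> outside (row miss)
  E: rows 0-1 cols 6-8 -> outside (row miss)
Winner: B at z=1

Answer: B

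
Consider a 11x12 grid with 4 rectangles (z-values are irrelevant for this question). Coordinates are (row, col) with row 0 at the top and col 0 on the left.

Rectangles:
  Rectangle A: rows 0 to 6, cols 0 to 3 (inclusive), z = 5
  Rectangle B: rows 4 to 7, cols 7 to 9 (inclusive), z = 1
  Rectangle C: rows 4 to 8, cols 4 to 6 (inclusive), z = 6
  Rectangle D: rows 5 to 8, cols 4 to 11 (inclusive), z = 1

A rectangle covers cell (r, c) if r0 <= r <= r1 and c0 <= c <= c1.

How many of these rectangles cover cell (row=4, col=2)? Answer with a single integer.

Answer: 1

Derivation:
Check cell (4,2):
  A: rows 0-6 cols 0-3 -> covers
  B: rows 4-7 cols 7-9 -> outside (col miss)
  C: rows 4-8 cols 4-6 -> outside (col miss)
  D: rows 5-8 cols 4-11 -> outside (row miss)
Count covering = 1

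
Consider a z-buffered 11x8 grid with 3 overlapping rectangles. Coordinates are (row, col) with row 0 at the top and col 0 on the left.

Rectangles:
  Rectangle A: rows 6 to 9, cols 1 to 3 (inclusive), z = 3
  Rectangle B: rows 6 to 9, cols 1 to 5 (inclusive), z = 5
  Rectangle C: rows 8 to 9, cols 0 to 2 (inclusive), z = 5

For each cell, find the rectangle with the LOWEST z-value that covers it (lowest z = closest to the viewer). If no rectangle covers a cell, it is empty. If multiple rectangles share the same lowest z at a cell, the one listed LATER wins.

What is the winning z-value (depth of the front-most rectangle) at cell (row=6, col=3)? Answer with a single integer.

Answer: 3

Derivation:
Check cell (6,3):
  A: rows 6-9 cols 1-3 z=3 -> covers; best now A (z=3)
  B: rows 6-9 cols 1-5 z=5 -> covers; best now A (z=3)
  C: rows 8-9 cols 0-2 -> outside (row miss)
Winner: A at z=3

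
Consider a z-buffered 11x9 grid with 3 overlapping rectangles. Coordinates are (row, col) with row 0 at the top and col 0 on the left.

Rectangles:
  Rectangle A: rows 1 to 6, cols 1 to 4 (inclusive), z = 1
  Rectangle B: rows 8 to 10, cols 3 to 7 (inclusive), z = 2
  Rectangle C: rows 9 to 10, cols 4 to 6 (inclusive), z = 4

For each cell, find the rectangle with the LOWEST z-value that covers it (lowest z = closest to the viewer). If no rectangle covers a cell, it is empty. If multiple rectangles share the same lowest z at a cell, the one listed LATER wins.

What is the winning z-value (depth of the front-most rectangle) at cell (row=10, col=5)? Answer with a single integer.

Check cell (10,5):
  A: rows 1-6 cols 1-4 -> outside (row miss)
  B: rows 8-10 cols 3-7 z=2 -> covers; best now B (z=2)
  C: rows 9-10 cols 4-6 z=4 -> covers; best now B (z=2)
Winner: B at z=2

Answer: 2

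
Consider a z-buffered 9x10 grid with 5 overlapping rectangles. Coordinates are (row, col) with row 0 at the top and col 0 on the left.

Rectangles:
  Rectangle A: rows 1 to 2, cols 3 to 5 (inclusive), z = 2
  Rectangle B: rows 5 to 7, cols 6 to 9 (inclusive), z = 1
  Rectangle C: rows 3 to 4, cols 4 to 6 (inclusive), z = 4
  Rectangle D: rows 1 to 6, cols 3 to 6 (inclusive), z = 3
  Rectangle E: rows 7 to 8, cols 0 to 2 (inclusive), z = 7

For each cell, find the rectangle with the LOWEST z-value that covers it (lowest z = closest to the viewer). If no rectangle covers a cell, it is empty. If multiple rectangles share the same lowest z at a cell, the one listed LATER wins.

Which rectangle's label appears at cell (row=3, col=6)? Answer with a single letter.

Check cell (3,6):
  A: rows 1-2 cols 3-5 -> outside (row miss)
  B: rows 5-7 cols 6-9 -> outside (row miss)
  C: rows 3-4 cols 4-6 z=4 -> covers; best now C (z=4)
  D: rows 1-6 cols 3-6 z=3 -> covers; best now D (z=3)
  E: rows 7-8 cols 0-2 -> outside (row miss)
Winner: D at z=3

Answer: D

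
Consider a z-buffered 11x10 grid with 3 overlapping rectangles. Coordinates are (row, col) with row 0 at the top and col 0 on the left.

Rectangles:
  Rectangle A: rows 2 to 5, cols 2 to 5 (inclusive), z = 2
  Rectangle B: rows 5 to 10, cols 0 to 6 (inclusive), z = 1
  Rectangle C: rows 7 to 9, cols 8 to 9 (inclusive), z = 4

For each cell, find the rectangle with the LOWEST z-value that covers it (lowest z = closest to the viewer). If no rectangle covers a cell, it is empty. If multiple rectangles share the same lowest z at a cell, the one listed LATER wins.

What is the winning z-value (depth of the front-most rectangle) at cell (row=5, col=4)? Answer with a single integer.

Check cell (5,4):
  A: rows 2-5 cols 2-5 z=2 -> covers; best now A (z=2)
  B: rows 5-10 cols 0-6 z=1 -> covers; best now B (z=1)
  C: rows 7-9 cols 8-9 -> outside (row miss)
Winner: B at z=1

Answer: 1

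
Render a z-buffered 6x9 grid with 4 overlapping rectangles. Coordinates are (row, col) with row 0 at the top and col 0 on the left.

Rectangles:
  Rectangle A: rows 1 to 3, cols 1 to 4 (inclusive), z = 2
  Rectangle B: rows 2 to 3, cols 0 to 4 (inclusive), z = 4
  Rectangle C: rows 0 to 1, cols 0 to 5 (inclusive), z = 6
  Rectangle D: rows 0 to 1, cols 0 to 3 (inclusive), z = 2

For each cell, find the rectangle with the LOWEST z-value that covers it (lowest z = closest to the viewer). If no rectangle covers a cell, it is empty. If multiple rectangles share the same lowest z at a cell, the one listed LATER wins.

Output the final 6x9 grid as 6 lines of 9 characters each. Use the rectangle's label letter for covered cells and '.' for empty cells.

DDDDCC...
DDDDAC...
BAAAA....
BAAAA....
.........
.........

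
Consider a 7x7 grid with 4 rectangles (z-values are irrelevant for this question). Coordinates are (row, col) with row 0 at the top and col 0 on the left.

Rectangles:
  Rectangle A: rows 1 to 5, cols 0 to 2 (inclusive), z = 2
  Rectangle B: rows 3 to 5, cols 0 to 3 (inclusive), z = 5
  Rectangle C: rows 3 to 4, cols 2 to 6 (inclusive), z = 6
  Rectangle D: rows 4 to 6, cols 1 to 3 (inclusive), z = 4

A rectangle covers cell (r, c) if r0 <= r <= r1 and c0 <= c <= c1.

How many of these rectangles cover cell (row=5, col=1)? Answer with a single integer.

Check cell (5,1):
  A: rows 1-5 cols 0-2 -> covers
  B: rows 3-5 cols 0-3 -> covers
  C: rows 3-4 cols 2-6 -> outside (row miss)
  D: rows 4-6 cols 1-3 -> covers
Count covering = 3

Answer: 3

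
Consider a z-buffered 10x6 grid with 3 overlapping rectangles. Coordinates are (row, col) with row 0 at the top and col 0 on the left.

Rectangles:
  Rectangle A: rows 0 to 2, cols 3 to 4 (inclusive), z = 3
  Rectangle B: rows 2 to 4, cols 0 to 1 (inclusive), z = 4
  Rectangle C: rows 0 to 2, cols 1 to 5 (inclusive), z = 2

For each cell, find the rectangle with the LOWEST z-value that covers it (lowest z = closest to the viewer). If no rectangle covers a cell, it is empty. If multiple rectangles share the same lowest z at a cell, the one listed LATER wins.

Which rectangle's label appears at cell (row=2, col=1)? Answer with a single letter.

Check cell (2,1):
  A: rows 0-2 cols 3-4 -> outside (col miss)
  B: rows 2-4 cols 0-1 z=4 -> covers; best now B (z=4)
  C: rows 0-2 cols 1-5 z=2 -> covers; best now C (z=2)
Winner: C at z=2

Answer: C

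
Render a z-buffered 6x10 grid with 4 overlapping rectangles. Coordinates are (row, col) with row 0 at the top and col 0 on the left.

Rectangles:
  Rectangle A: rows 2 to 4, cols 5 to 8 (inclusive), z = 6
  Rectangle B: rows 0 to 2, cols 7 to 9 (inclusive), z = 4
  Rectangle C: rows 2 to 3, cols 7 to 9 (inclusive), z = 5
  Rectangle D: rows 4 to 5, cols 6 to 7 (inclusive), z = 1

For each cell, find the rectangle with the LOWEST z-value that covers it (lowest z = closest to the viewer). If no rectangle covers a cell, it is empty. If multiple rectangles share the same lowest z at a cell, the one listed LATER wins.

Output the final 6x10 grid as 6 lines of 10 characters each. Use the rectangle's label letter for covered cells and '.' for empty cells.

.......BBB
.......BBB
.....AABBB
.....AACCC
.....ADDA.
......DD..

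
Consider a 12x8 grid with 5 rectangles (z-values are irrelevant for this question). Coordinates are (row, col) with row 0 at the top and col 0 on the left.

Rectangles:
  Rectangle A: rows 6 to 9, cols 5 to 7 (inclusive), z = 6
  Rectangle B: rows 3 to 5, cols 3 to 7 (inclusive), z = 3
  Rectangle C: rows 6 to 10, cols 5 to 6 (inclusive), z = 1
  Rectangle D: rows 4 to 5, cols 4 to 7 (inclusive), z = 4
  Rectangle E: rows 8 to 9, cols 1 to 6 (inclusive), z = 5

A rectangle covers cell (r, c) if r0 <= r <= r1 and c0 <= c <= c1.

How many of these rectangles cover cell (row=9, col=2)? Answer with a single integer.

Answer: 1

Derivation:
Check cell (9,2):
  A: rows 6-9 cols 5-7 -> outside (col miss)
  B: rows 3-5 cols 3-7 -> outside (row miss)
  C: rows 6-10 cols 5-6 -> outside (col miss)
  D: rows 4-5 cols 4-7 -> outside (row miss)
  E: rows 8-9 cols 1-6 -> covers
Count covering = 1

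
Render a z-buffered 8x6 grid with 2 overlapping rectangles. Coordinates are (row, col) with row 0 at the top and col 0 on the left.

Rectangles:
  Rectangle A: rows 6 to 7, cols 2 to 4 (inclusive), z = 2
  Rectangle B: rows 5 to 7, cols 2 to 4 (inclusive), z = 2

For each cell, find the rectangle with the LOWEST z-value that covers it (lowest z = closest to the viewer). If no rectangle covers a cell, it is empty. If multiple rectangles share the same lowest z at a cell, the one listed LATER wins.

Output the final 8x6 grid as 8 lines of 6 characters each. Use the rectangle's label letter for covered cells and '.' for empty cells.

......
......
......
......
......
..BBB.
..BBB.
..BBB.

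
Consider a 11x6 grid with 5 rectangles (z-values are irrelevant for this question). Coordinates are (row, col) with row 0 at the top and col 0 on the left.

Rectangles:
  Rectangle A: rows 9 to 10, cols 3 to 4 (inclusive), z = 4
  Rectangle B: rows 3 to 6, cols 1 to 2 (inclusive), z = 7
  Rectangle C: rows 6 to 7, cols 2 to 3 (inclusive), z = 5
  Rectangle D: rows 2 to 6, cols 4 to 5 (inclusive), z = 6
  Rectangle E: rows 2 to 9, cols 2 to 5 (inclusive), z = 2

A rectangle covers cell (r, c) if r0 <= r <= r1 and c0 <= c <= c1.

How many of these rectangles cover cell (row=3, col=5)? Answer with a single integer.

Answer: 2

Derivation:
Check cell (3,5):
  A: rows 9-10 cols 3-4 -> outside (row miss)
  B: rows 3-6 cols 1-2 -> outside (col miss)
  C: rows 6-7 cols 2-3 -> outside (row miss)
  D: rows 2-6 cols 4-5 -> covers
  E: rows 2-9 cols 2-5 -> covers
Count covering = 2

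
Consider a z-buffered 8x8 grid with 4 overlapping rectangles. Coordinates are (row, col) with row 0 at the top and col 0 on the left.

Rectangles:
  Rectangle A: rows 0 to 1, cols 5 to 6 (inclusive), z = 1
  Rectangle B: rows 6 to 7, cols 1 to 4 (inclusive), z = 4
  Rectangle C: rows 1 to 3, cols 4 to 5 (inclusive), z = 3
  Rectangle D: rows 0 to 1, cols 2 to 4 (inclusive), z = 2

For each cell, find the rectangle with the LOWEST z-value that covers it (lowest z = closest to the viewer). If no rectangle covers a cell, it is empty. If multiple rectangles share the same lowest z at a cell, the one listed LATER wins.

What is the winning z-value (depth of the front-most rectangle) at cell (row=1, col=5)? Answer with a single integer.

Answer: 1

Derivation:
Check cell (1,5):
  A: rows 0-1 cols 5-6 z=1 -> covers; best now A (z=1)
  B: rows 6-7 cols 1-4 -> outside (row miss)
  C: rows 1-3 cols 4-5 z=3 -> covers; best now A (z=1)
  D: rows 0-1 cols 2-4 -> outside (col miss)
Winner: A at z=1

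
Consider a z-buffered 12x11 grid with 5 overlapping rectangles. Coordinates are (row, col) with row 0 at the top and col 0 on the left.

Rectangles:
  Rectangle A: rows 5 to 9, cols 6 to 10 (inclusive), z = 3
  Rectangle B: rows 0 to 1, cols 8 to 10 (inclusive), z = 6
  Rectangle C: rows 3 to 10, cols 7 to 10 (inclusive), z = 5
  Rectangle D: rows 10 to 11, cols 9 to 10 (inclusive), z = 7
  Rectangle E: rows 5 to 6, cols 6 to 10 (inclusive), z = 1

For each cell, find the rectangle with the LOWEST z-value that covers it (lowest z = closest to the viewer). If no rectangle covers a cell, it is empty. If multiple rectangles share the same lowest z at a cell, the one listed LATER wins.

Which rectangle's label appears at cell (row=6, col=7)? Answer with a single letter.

Check cell (6,7):
  A: rows 5-9 cols 6-10 z=3 -> covers; best now A (z=3)
  B: rows 0-1 cols 8-10 -> outside (row miss)
  C: rows 3-10 cols 7-10 z=5 -> covers; best now A (z=3)
  D: rows 10-11 cols 9-10 -> outside (row miss)
  E: rows 5-6 cols 6-10 z=1 -> covers; best now E (z=1)
Winner: E at z=1

Answer: E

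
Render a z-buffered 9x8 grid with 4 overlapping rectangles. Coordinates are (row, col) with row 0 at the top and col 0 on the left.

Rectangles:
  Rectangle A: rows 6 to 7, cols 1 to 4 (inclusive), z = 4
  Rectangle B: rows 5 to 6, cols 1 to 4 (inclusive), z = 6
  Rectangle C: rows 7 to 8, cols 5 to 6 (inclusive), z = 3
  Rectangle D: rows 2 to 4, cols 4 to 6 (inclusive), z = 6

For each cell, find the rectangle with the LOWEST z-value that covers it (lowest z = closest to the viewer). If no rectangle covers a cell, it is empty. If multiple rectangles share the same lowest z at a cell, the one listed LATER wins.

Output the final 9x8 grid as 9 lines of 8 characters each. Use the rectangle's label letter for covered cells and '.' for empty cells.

........
........
....DDD.
....DDD.
....DDD.
.BBBB...
.AAAA...
.AAAACC.
.....CC.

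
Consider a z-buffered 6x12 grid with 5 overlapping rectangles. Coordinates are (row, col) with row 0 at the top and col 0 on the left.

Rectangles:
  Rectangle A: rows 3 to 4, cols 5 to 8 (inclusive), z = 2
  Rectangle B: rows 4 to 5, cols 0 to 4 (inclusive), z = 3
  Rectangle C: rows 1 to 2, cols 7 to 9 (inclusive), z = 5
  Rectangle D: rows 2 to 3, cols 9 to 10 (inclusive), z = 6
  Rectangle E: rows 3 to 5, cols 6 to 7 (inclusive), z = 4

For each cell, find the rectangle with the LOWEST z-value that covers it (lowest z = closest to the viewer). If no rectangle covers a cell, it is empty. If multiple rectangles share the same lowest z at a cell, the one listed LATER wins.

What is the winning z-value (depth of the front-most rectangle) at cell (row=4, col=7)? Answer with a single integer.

Check cell (4,7):
  A: rows 3-4 cols 5-8 z=2 -> covers; best now A (z=2)
  B: rows 4-5 cols 0-4 -> outside (col miss)
  C: rows 1-2 cols 7-9 -> outside (row miss)
  D: rows 2-3 cols 9-10 -> outside (row miss)
  E: rows 3-5 cols 6-7 z=4 -> covers; best now A (z=2)
Winner: A at z=2

Answer: 2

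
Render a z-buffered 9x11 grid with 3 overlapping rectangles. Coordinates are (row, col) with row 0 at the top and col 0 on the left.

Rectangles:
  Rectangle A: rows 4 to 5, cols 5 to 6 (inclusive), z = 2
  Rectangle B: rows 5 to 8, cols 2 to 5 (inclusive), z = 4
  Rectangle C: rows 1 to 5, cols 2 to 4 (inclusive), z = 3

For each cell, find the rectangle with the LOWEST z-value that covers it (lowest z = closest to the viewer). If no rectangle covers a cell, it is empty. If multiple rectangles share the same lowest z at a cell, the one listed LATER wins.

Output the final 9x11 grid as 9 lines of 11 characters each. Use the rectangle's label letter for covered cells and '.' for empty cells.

...........
..CCC......
..CCC......
..CCC......
..CCCAA....
..CCCAA....
..BBBB.....
..BBBB.....
..BBBB.....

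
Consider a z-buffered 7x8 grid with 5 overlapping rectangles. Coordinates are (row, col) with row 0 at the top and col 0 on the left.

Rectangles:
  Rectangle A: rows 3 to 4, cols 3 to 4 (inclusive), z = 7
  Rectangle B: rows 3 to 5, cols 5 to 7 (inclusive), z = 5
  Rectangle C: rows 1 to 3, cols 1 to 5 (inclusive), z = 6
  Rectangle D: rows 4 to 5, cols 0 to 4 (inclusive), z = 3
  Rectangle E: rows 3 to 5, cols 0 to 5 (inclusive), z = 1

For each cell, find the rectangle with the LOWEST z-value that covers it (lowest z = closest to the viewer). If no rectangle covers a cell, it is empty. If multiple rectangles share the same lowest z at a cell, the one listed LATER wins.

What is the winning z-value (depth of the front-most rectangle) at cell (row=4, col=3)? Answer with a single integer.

Check cell (4,3):
  A: rows 3-4 cols 3-4 z=7 -> covers; best now A (z=7)
  B: rows 3-5 cols 5-7 -> outside (col miss)
  C: rows 1-3 cols 1-5 -> outside (row miss)
  D: rows 4-5 cols 0-4 z=3 -> covers; best now D (z=3)
  E: rows 3-5 cols 0-5 z=1 -> covers; best now E (z=1)
Winner: E at z=1

Answer: 1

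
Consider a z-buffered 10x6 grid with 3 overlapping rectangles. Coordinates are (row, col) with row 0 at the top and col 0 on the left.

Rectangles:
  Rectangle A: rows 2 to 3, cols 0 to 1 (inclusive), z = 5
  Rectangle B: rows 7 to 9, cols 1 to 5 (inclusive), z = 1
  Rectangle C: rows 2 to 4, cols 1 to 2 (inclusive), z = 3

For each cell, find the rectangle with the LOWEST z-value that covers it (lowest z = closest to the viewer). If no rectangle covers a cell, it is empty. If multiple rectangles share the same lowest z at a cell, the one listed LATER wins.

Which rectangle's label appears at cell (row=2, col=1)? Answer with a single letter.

Answer: C

Derivation:
Check cell (2,1):
  A: rows 2-3 cols 0-1 z=5 -> covers; best now A (z=5)
  B: rows 7-9 cols 1-5 -> outside (row miss)
  C: rows 2-4 cols 1-2 z=3 -> covers; best now C (z=3)
Winner: C at z=3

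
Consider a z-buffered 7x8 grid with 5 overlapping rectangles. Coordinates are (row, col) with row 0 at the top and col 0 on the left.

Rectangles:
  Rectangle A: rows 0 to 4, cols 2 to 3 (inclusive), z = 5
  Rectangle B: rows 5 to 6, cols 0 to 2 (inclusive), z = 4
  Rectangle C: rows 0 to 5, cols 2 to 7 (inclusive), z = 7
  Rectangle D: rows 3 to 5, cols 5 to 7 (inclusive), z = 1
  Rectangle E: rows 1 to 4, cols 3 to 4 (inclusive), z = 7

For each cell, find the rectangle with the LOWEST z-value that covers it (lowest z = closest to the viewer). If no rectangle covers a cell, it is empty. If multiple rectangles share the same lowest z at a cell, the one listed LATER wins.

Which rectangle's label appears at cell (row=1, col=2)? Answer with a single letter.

Answer: A

Derivation:
Check cell (1,2):
  A: rows 0-4 cols 2-3 z=5 -> covers; best now A (z=5)
  B: rows 5-6 cols 0-2 -> outside (row miss)
  C: rows 0-5 cols 2-7 z=7 -> covers; best now A (z=5)
  D: rows 3-5 cols 5-7 -> outside (row miss)
  E: rows 1-4 cols 3-4 -> outside (col miss)
Winner: A at z=5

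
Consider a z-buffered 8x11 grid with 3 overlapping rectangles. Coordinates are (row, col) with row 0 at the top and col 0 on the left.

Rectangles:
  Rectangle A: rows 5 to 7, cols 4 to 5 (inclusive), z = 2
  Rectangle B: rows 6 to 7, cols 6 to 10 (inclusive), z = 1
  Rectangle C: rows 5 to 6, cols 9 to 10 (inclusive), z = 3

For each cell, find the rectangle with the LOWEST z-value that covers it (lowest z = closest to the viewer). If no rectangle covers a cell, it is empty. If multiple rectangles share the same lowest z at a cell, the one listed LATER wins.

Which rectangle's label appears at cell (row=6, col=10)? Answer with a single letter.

Answer: B

Derivation:
Check cell (6,10):
  A: rows 5-7 cols 4-5 -> outside (col miss)
  B: rows 6-7 cols 6-10 z=1 -> covers; best now B (z=1)
  C: rows 5-6 cols 9-10 z=3 -> covers; best now B (z=1)
Winner: B at z=1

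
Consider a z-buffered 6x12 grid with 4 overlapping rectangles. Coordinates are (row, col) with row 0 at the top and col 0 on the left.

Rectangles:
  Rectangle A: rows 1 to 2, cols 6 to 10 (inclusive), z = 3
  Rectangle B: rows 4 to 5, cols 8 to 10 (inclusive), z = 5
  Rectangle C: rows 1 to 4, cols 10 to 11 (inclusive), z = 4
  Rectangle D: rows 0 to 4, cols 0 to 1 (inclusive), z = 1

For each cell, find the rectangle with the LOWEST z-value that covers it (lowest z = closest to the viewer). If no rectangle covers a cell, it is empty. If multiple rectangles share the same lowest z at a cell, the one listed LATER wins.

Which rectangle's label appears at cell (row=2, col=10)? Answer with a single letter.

Check cell (2,10):
  A: rows 1-2 cols 6-10 z=3 -> covers; best now A (z=3)
  B: rows 4-5 cols 8-10 -> outside (row miss)
  C: rows 1-4 cols 10-11 z=4 -> covers; best now A (z=3)
  D: rows 0-4 cols 0-1 -> outside (col miss)
Winner: A at z=3

Answer: A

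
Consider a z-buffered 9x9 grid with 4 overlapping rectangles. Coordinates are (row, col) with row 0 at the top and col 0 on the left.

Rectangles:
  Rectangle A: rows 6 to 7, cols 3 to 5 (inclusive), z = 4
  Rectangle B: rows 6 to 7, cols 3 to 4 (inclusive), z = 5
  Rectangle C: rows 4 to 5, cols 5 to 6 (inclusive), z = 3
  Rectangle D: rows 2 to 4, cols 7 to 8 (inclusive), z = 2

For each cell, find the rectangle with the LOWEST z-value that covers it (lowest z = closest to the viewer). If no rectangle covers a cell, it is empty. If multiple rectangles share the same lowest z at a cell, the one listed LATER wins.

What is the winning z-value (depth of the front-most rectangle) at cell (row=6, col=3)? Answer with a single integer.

Answer: 4

Derivation:
Check cell (6,3):
  A: rows 6-7 cols 3-5 z=4 -> covers; best now A (z=4)
  B: rows 6-7 cols 3-4 z=5 -> covers; best now A (z=4)
  C: rows 4-5 cols 5-6 -> outside (row miss)
  D: rows 2-4 cols 7-8 -> outside (row miss)
Winner: A at z=4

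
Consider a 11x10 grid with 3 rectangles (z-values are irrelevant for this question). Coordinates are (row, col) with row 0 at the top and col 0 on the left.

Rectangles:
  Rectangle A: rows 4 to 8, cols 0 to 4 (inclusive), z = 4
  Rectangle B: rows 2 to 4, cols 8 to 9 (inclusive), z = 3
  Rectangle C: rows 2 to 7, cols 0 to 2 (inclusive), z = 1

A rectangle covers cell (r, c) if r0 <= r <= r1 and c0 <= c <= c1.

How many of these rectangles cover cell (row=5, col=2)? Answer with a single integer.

Answer: 2

Derivation:
Check cell (5,2):
  A: rows 4-8 cols 0-4 -> covers
  B: rows 2-4 cols 8-9 -> outside (row miss)
  C: rows 2-7 cols 0-2 -> covers
Count covering = 2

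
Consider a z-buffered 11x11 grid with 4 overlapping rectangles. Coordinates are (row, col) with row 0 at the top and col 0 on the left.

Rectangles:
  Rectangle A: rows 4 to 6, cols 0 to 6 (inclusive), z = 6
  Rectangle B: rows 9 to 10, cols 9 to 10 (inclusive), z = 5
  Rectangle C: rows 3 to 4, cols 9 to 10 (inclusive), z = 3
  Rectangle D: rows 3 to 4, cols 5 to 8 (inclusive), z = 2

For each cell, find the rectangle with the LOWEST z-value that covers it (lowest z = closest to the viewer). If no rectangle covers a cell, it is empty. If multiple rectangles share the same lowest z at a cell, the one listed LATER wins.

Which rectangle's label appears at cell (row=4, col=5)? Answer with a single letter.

Answer: D

Derivation:
Check cell (4,5):
  A: rows 4-6 cols 0-6 z=6 -> covers; best now A (z=6)
  B: rows 9-10 cols 9-10 -> outside (row miss)
  C: rows 3-4 cols 9-10 -> outside (col miss)
  D: rows 3-4 cols 5-8 z=2 -> covers; best now D (z=2)
Winner: D at z=2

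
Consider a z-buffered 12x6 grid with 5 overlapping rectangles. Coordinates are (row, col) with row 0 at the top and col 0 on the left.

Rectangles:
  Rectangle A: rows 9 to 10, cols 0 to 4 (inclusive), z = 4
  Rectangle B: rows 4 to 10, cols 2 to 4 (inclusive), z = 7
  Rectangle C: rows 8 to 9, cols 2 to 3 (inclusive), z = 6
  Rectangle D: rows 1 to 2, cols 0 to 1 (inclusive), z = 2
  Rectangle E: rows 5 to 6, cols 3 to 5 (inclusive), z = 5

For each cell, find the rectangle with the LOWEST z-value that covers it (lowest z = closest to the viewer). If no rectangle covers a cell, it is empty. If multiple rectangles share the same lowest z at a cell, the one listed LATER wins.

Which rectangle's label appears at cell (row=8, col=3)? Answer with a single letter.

Answer: C

Derivation:
Check cell (8,3):
  A: rows 9-10 cols 0-4 -> outside (row miss)
  B: rows 4-10 cols 2-4 z=7 -> covers; best now B (z=7)
  C: rows 8-9 cols 2-3 z=6 -> covers; best now C (z=6)
  D: rows 1-2 cols 0-1 -> outside (row miss)
  E: rows 5-6 cols 3-5 -> outside (row miss)
Winner: C at z=6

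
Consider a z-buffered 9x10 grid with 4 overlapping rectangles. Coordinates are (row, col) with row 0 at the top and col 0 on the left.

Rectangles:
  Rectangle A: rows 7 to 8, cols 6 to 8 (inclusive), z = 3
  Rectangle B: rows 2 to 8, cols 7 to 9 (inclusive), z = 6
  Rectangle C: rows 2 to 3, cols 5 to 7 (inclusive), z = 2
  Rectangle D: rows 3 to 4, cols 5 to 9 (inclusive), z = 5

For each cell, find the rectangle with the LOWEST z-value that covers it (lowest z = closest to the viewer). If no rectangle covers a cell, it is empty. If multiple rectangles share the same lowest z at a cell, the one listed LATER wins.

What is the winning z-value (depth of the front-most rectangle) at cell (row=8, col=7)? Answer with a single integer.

Answer: 3

Derivation:
Check cell (8,7):
  A: rows 7-8 cols 6-8 z=3 -> covers; best now A (z=3)
  B: rows 2-8 cols 7-9 z=6 -> covers; best now A (z=3)
  C: rows 2-3 cols 5-7 -> outside (row miss)
  D: rows 3-4 cols 5-9 -> outside (row miss)
Winner: A at z=3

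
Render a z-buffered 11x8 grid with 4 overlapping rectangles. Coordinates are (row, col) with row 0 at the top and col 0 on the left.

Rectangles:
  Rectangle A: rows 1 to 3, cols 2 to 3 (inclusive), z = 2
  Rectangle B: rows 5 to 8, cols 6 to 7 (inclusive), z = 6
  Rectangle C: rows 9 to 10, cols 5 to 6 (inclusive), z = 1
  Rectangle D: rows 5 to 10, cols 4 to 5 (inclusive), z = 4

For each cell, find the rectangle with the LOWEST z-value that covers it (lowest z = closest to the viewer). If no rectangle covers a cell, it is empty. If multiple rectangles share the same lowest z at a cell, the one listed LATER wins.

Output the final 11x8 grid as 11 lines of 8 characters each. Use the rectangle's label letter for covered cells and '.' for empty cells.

........
..AA....
..AA....
..AA....
........
....DDBB
....DDBB
....DDBB
....DDBB
....DCC.
....DCC.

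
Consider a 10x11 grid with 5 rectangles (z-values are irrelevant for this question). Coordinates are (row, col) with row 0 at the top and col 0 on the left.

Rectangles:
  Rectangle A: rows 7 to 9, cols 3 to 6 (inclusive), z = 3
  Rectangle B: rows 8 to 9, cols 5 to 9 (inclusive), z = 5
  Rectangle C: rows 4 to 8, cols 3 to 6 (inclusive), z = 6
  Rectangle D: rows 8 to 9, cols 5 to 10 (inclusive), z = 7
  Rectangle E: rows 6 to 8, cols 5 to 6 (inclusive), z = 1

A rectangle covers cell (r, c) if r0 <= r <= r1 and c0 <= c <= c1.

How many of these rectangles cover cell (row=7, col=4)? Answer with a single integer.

Check cell (7,4):
  A: rows 7-9 cols 3-6 -> covers
  B: rows 8-9 cols 5-9 -> outside (row miss)
  C: rows 4-8 cols 3-6 -> covers
  D: rows 8-9 cols 5-10 -> outside (row miss)
  E: rows 6-8 cols 5-6 -> outside (col miss)
Count covering = 2

Answer: 2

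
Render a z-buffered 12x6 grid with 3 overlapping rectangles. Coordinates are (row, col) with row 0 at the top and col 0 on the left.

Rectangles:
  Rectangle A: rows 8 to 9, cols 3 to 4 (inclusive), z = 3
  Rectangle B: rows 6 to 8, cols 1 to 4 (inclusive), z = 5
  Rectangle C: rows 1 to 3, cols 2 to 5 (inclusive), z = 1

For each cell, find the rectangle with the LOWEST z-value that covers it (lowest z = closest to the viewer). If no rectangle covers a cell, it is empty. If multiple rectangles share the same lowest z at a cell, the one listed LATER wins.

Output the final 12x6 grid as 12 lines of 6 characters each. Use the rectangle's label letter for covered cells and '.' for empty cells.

......
..CCCC
..CCCC
..CCCC
......
......
.BBBB.
.BBBB.
.BBAA.
...AA.
......
......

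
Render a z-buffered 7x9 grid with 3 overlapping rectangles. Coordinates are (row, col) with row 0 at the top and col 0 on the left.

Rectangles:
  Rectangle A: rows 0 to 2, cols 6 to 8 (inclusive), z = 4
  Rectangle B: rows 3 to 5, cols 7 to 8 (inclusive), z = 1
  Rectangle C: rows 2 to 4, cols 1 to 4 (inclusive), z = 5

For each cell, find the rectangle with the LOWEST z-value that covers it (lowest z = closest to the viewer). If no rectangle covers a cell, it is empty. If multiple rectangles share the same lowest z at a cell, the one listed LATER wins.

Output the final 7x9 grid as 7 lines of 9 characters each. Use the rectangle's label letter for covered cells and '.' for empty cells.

......AAA
......AAA
.CCCC.AAA
.CCCC..BB
.CCCC..BB
.......BB
.........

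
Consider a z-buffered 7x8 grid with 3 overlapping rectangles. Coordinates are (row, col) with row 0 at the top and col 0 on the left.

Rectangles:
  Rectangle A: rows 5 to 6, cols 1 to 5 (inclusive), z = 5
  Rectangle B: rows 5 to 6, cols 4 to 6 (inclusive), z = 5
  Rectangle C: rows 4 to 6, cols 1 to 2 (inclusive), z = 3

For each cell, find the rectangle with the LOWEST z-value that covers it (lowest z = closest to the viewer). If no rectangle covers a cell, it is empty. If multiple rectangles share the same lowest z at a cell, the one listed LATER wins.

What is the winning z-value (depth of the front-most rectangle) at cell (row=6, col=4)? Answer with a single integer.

Answer: 5

Derivation:
Check cell (6,4):
  A: rows 5-6 cols 1-5 z=5 -> covers; best now A (z=5)
  B: rows 5-6 cols 4-6 z=5 -> covers; best now B (z=5)
  C: rows 4-6 cols 1-2 -> outside (col miss)
Winner: B at z=5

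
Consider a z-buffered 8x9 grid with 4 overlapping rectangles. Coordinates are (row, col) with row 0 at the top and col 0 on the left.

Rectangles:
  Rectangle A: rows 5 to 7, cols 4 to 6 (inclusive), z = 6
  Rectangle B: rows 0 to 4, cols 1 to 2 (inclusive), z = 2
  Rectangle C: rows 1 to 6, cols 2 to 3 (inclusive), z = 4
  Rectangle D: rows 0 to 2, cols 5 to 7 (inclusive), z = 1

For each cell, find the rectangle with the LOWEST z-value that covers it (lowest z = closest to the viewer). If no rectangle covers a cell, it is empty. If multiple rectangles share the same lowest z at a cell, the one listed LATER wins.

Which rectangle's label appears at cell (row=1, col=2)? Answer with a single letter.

Answer: B

Derivation:
Check cell (1,2):
  A: rows 5-7 cols 4-6 -> outside (row miss)
  B: rows 0-4 cols 1-2 z=2 -> covers; best now B (z=2)
  C: rows 1-6 cols 2-3 z=4 -> covers; best now B (z=2)
  D: rows 0-2 cols 5-7 -> outside (col miss)
Winner: B at z=2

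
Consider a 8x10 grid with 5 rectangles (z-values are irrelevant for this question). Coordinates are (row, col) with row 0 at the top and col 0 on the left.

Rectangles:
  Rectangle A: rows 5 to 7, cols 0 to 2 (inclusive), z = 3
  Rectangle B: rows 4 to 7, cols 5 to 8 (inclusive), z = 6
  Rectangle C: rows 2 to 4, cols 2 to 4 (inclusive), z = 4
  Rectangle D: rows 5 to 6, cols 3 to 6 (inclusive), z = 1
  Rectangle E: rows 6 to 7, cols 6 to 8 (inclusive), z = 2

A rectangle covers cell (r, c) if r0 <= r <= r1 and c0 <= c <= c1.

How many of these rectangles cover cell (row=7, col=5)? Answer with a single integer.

Answer: 1

Derivation:
Check cell (7,5):
  A: rows 5-7 cols 0-2 -> outside (col miss)
  B: rows 4-7 cols 5-8 -> covers
  C: rows 2-4 cols 2-4 -> outside (row miss)
  D: rows 5-6 cols 3-6 -> outside (row miss)
  E: rows 6-7 cols 6-8 -> outside (col miss)
Count covering = 1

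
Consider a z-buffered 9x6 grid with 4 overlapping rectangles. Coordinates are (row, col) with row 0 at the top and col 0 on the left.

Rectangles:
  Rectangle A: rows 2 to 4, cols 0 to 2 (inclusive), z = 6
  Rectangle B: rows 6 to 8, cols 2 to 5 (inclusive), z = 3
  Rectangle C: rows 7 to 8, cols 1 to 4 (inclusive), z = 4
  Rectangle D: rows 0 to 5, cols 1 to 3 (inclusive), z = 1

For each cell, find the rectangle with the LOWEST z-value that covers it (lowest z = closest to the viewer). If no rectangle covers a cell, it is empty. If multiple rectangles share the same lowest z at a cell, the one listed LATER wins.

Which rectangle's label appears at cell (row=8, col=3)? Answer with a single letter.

Answer: B

Derivation:
Check cell (8,3):
  A: rows 2-4 cols 0-2 -> outside (row miss)
  B: rows 6-8 cols 2-5 z=3 -> covers; best now B (z=3)
  C: rows 7-8 cols 1-4 z=4 -> covers; best now B (z=3)
  D: rows 0-5 cols 1-3 -> outside (row miss)
Winner: B at z=3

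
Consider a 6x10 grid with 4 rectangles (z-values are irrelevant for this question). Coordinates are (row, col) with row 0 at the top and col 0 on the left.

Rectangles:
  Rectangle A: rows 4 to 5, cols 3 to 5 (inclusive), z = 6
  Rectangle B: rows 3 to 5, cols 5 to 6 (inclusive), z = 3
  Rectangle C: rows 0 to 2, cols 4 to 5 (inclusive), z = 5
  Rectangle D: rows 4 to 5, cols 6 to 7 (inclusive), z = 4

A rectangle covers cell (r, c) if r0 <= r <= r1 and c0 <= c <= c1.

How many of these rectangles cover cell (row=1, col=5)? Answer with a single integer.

Check cell (1,5):
  A: rows 4-5 cols 3-5 -> outside (row miss)
  B: rows 3-5 cols 5-6 -> outside (row miss)
  C: rows 0-2 cols 4-5 -> covers
  D: rows 4-5 cols 6-7 -> outside (row miss)
Count covering = 1

Answer: 1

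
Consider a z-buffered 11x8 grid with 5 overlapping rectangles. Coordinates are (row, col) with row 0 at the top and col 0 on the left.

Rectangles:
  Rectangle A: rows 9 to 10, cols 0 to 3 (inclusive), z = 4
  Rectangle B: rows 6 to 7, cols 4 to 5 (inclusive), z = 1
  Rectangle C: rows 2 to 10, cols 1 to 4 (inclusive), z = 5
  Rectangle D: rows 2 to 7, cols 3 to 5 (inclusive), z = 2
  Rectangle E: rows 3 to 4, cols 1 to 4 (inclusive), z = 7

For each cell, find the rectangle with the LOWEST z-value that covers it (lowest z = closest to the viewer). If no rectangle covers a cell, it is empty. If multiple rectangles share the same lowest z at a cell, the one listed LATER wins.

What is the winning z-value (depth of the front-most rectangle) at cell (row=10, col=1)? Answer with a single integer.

Check cell (10,1):
  A: rows 9-10 cols 0-3 z=4 -> covers; best now A (z=4)
  B: rows 6-7 cols 4-5 -> outside (row miss)
  C: rows 2-10 cols 1-4 z=5 -> covers; best now A (z=4)
  D: rows 2-7 cols 3-5 -> outside (row miss)
  E: rows 3-4 cols 1-4 -> outside (row miss)
Winner: A at z=4

Answer: 4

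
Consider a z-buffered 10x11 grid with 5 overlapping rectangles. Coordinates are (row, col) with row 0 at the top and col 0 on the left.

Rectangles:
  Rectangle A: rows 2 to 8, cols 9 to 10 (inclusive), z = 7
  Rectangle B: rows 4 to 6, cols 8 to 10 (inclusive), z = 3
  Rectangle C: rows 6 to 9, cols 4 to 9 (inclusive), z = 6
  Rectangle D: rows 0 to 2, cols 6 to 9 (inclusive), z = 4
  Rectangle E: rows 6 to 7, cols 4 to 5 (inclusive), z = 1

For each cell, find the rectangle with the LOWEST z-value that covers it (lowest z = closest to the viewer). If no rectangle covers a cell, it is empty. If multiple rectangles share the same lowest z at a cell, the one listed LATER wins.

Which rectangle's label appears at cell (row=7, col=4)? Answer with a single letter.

Answer: E

Derivation:
Check cell (7,4):
  A: rows 2-8 cols 9-10 -> outside (col miss)
  B: rows 4-6 cols 8-10 -> outside (row miss)
  C: rows 6-9 cols 4-9 z=6 -> covers; best now C (z=6)
  D: rows 0-2 cols 6-9 -> outside (row miss)
  E: rows 6-7 cols 4-5 z=1 -> covers; best now E (z=1)
Winner: E at z=1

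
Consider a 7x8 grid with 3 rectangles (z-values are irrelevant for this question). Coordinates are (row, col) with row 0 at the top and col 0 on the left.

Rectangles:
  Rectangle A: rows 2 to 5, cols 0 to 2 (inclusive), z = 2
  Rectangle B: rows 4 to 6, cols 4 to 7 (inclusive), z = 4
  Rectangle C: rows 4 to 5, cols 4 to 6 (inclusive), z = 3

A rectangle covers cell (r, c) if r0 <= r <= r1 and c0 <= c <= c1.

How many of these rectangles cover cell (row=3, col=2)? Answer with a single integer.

Answer: 1

Derivation:
Check cell (3,2):
  A: rows 2-5 cols 0-2 -> covers
  B: rows 4-6 cols 4-7 -> outside (row miss)
  C: rows 4-5 cols 4-6 -> outside (row miss)
Count covering = 1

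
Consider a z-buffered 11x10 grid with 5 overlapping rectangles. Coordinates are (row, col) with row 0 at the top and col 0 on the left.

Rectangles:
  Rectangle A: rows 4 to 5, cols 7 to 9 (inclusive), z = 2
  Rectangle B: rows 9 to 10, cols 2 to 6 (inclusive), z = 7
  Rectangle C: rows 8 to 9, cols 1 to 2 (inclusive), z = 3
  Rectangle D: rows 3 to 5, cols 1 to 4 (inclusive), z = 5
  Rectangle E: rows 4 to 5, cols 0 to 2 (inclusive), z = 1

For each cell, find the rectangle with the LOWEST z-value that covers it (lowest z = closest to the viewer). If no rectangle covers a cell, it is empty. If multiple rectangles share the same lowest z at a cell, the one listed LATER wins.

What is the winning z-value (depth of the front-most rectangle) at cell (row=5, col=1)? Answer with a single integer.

Check cell (5,1):
  A: rows 4-5 cols 7-9 -> outside (col miss)
  B: rows 9-10 cols 2-6 -> outside (row miss)
  C: rows 8-9 cols 1-2 -> outside (row miss)
  D: rows 3-5 cols 1-4 z=5 -> covers; best now D (z=5)
  E: rows 4-5 cols 0-2 z=1 -> covers; best now E (z=1)
Winner: E at z=1

Answer: 1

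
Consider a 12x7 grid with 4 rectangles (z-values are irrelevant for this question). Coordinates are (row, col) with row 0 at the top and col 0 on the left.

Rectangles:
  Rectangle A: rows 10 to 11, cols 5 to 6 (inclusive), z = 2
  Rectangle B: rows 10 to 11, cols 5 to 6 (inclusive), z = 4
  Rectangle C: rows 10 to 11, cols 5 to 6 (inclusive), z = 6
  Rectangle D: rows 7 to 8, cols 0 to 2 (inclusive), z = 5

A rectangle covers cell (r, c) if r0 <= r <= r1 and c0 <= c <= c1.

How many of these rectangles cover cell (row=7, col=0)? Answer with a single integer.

Check cell (7,0):
  A: rows 10-11 cols 5-6 -> outside (row miss)
  B: rows 10-11 cols 5-6 -> outside (row miss)
  C: rows 10-11 cols 5-6 -> outside (row miss)
  D: rows 7-8 cols 0-2 -> covers
Count covering = 1

Answer: 1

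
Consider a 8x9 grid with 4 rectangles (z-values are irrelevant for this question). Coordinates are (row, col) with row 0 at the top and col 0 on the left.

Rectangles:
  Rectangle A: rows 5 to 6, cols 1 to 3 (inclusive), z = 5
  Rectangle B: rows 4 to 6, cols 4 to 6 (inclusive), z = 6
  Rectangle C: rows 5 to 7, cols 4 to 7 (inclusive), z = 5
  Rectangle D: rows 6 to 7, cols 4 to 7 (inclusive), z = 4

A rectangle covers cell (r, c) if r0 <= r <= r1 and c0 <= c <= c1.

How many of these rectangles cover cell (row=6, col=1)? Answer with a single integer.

Check cell (6,1):
  A: rows 5-6 cols 1-3 -> covers
  B: rows 4-6 cols 4-6 -> outside (col miss)
  C: rows 5-7 cols 4-7 -> outside (col miss)
  D: rows 6-7 cols 4-7 -> outside (col miss)
Count covering = 1

Answer: 1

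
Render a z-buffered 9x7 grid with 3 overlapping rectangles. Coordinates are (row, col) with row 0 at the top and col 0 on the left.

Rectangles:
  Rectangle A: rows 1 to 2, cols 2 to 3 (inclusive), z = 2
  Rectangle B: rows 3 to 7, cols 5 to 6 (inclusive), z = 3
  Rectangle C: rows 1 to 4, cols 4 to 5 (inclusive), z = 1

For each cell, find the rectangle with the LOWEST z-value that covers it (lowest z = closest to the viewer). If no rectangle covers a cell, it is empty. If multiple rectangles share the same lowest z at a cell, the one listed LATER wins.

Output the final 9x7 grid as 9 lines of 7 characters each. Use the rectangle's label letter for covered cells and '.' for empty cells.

.......
..AACC.
..AACC.
....CCB
....CCB
.....BB
.....BB
.....BB
.......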